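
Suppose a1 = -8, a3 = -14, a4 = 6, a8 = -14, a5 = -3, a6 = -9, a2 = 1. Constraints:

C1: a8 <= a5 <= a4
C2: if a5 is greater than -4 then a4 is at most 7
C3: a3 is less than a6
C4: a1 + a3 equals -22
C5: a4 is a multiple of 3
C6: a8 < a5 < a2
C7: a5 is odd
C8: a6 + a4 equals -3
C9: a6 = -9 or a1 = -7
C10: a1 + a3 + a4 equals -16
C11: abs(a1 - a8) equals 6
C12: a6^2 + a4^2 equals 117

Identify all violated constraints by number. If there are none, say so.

None — every constraint holds.

C1: values -14 <= -3 <= 6 — holds.
C2: a5 = -3 > -4, so we need a4 ≤ 7; a4 = 6 ≤ 7 — holds.
C3: a3 = -14, a6 = -9; -14 < -9 — holds.
C4: a1 + a3 = -8 + (-14) = -22 — holds.
C5: 6 / 3 = 2, so 3 divides 6 — holds.
C6: values -14 < -3 < 1 — holds.
C7: a5 = -3 is odd — holds.
C8: a6 + a4 = -9 + 6 = -3 — holds.
C9: a6 = -9 = -9 (first disjunct) — holds.
C10: a1 + a3 + a4 = -8 + (-14) + 6 = -16 — holds.
C11: abs(-8 - (-14)) = 6 — holds.
C12: a6^2 + a4^2 = (-9)^2 + 6^2 = 81 + 36 = 117 — holds.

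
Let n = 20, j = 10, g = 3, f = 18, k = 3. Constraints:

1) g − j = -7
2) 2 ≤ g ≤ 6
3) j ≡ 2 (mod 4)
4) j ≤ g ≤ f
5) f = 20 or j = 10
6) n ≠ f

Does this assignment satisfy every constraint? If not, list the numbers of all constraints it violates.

Violated: 4.

1) g − j = 3 − 10 = -7  holds
2) g = 3 lies in [2, 6]  holds
3) 10 mod 4 = 2  holds
4) values 10, 3, 18; j = 10 is not ≤ g = 3  fails
5) f = 18 ≠ 20, but j = 10 = 10 (second disjunct)  holds
6) n = 20, f = 18; distinct  holds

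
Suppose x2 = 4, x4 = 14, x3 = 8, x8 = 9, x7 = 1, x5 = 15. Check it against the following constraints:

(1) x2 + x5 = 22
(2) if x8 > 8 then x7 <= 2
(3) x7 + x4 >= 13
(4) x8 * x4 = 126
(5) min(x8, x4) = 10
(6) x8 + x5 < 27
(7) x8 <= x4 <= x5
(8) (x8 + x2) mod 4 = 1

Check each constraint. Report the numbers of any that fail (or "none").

(1) x2 + x5 = 4 + 15 = 19, not 22 — fails.
(2) x8 = 9 > 8, so we need x7 ≤ 2; x7 = 1 ≤ 2 — holds.
(3) x7 + x4 = 1 + 14 = 15; 15 ≥ 13 — holds.
(4) x8 * x4 = 9 * 14 = 126 — holds.
(5) min(9, 14) = 9, not 10 — fails.
(6) x8 + x5 = 9 + 15 = 24; 24 < 27 — holds.
(7) values 9 <= 14 <= 15 — holds.
(8) x8 + x2 = 13; 13 mod 4 = 1 — holds.

No — constraints 1, 5 are not satisfied.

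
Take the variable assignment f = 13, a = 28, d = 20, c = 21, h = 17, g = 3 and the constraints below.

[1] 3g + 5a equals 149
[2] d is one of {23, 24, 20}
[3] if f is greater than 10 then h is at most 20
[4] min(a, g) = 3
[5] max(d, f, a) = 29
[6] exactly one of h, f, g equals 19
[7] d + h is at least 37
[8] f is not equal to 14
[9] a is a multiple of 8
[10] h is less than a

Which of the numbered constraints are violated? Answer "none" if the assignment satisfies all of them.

[1] 3g + 5a = 3(3) + 5(28) = 149  ✔
[2] d = 20 is in {23, 24, 20}  ✔
[3] f = 13 > 10, so we need h ≤ 20; h = 17 ≤ 20  ✔
[4] min(28, 3) = 3  ✔
[5] max(20, 13, 28) = 28, not 29  ✘
[6] h=17, f=13, g=3; 0 of them equal 19, not exactly one  ✘
[7] d + h = 20 + 17 = 37; 37 ≥ 37  ✔
[8] f = 13, and 13 ≠ 14  ✔
[9] 28 = 8*3 + 4, so 8 does not divide 28  ✘
[10] h = 17, a = 28; 17 < 28  ✔

Violated: 5, 6, and 9.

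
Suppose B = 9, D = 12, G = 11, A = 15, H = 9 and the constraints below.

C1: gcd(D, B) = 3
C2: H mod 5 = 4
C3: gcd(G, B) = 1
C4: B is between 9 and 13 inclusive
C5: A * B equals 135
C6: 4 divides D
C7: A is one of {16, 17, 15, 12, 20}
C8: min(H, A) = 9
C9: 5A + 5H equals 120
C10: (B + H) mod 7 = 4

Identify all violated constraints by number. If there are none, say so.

The assignment satisfies every constraint.

C1: gcd(12, 9) = 3 — holds.
C2: 9 mod 5 = 4 — holds.
C3: gcd(11, 9) = 1 — holds.
C4: B = 9 lies in [9, 13] — holds.
C5: A * B = 15 * 9 = 135 — holds.
C6: 12 / 4 = 3, so 4 divides 12 — holds.
C7: A = 15 is in {16, 17, 15, 12, 20} — holds.
C8: min(9, 15) = 9 — holds.
C9: 5A + 5H = 5(15) + 5(9) = 120 — holds.
C10: B + H = 18; 18 mod 7 = 4 — holds.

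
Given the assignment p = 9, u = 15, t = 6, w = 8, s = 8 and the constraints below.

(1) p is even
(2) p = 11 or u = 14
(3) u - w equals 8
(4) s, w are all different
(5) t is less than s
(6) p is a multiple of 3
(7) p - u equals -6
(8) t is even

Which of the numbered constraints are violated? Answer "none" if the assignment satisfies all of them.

(1) p = 9 is odd  fails
(2) p = 9 ≠ 11 and u = 15 ≠ 14; both disjuncts false  fails
(3) u - w = 15 - 8 = 7, not 8  fails
(4) s = w = 8, not all different  fails
(5) t = 6, s = 8; 6 < 8  holds
(6) 9 / 3 = 3, so 3 divides 9  holds
(7) p - u = 9 - 15 = -6  holds
(8) t = 6 is even  holds

The assignment fails constraints 1, 2, 3, 4.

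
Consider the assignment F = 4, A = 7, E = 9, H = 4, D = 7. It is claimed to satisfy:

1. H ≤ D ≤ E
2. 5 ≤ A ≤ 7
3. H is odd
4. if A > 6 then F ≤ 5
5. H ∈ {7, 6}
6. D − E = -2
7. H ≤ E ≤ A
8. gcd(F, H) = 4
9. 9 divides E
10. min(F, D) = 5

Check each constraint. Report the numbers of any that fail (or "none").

Violated: 3, 5, 7, 10.

1. values 4 ≤ 7 ≤ 9 — holds.
2. A = 7 lies in [5, 7] — holds.
3. H = 4 is even — fails.
4. A = 7 > 6, so we need F ≤ 5; F = 4 ≤ 5 — holds.
5. H = 4 is not in {7, 6} — fails.
6. D − E = 7 − 9 = -2 — holds.
7. values 4, 9, 7; E = 9 is not ≤ A = 7 — fails.
8. gcd(4, 4) = 4 — holds.
9. 9 / 9 = 1, so 9 divides 9 — holds.
10. min(4, 7) = 4, not 5 — fails.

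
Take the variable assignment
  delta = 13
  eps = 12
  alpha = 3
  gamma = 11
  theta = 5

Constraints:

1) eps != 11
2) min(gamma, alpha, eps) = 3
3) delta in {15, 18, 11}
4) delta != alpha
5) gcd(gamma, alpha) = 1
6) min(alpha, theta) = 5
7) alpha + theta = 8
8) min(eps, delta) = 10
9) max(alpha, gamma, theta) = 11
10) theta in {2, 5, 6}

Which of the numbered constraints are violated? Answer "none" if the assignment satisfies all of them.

1) eps = 12, and 12 ≠ 11 — holds.
2) min(11, 3, 12) = 3 — holds.
3) delta = 13 is not in {15, 18, 11} — fails.
4) delta = 13, alpha = 3; distinct — holds.
5) gcd(11, 3) = 1 — holds.
6) min(3, 5) = 3, not 5 — fails.
7) alpha + theta = 3 + 5 = 8 — holds.
8) min(12, 13) = 12, not 10 — fails.
9) max(3, 11, 5) = 11 — holds.
10) theta = 5 is in {2, 5, 6} — holds.

Violated: 3, 6, 8.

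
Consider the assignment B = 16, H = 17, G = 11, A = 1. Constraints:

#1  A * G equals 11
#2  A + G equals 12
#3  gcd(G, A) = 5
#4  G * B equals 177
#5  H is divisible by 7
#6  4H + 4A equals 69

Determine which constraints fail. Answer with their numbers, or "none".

Violated: 3, 4, 5, and 6.

#1 A * G = 1 * 11 = 11  holds
#2 A + G = 1 + 11 = 12  holds
#3 gcd(11, 1) = 1, not 5  fails
#4 G * B = 11 * 16 = 176, not 177  fails
#5 17 = 7*2 + 3, so 7 does not divide 17  fails
#6 4H + 4A = 4(17) + 4(1) = 72, not 69  fails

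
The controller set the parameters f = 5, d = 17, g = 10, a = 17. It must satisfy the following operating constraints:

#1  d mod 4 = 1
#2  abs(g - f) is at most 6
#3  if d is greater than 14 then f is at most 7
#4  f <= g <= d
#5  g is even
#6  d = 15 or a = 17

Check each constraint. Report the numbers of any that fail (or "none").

#1 17 mod 4 = 1 — holds.
#2 abs(10 - 5) = 5; 5 ≤ 6 — holds.
#3 d = 17 > 14, so we need f ≤ 7; f = 5 ≤ 7 — holds.
#4 values 5 <= 10 <= 17 — holds.
#5 g = 10 is even — holds.
#6 d = 17 ≠ 15, but a = 17 = 17 (second disjunct) — holds.

All constraints are satisfied.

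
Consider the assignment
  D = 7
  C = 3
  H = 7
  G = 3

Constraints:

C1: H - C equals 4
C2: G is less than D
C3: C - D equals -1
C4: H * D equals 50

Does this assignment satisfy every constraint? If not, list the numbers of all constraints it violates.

No — constraints 3 and 4 are not satisfied.

C1: H - C = 7 - 3 = 4 — holds.
C2: G = 3, D = 7; 3 < 7 — holds.
C3: C - D = 3 - 7 = -4, not -1 — does not hold.
C4: H * D = 7 * 7 = 49, not 50 — does not hold.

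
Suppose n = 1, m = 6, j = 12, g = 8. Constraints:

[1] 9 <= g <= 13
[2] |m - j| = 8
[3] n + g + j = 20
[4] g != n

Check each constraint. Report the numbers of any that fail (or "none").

The assignment fails constraints 1, 2, 3.

[1] g = 8 is outside [9, 13]  ✗
[2] |6 - 12| = 6, not 8  ✗
[3] n + g + j = 1 + 8 + 12 = 21, not 20  ✗
[4] g = 8, n = 1; distinct  ✓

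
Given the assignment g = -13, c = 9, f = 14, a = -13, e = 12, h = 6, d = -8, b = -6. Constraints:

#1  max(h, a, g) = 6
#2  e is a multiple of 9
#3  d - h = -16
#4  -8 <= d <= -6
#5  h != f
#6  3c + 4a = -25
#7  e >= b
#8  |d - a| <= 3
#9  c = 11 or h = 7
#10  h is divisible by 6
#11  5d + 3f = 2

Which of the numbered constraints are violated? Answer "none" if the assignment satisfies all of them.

Violated: 2, 3, 8, 9.

#1 max(6, -13, -13) = 6  ✔
#2 12 = 9*1 + 3, so 9 does not divide 12  ✘
#3 d - h = -8 - 6 = -14, not -16  ✘
#4 d = -8 lies in [-8, -6]  ✔
#5 h = 6, f = 14; distinct  ✔
#6 3c + 4a = 3(9) + 4(-13) = -25  ✔
#7 e = 12, b = -6; 12 ≥ -6  ✔
#8 |-8 - (-13)| = 5; 5 > 3, exceeds bound 3  ✘
#9 c = 9 ≠ 11 and h = 6 ≠ 7; both disjuncts false  ✘
#10 6 / 6 = 1, so 6 divides 6  ✔
#11 5d + 3f = 5(-8) + 3(14) = 2  ✔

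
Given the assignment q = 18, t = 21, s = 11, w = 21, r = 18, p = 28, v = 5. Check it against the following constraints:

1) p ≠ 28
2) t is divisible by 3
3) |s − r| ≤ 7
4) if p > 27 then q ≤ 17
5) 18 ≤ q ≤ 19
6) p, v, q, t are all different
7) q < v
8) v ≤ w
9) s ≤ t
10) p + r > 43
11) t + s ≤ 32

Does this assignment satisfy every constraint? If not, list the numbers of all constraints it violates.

1) p = 28, but 28 is required to differ — fails.
2) 21 / 3 = 7, so 3 divides 21 — holds.
3) |11 − 18| = 7; 7 ≤ 7 — holds.
4) p = 28 > 27, so we need q ≤ 17; but q = 18 > 17 — fails.
5) q = 18 lies in [18, 19] — holds.
6) values 28, 5, 18, 21 are pairwise distinct — holds.
7) q = 18, v = 5; 18 ≥ 5 (want <) — fails.
8) v = 5, w = 21; 5 ≤ 21 — holds.
9) s = 11, t = 21; 11 ≤ 21 — holds.
10) p + r = 28 + 18 = 46; 46 > 43 — holds.
11) t + s = 21 + 11 = 32; 32 ≤ 32 — holds.

Violated: 1, 4, 7.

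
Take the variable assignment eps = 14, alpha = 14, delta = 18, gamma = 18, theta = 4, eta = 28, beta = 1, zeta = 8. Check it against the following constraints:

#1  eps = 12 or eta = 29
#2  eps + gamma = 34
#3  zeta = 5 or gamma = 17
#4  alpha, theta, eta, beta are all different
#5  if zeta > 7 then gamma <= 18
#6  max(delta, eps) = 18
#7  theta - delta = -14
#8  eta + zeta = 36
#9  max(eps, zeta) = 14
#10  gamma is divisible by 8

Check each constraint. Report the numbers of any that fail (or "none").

Constraints 1, 2, 3, 10 are violated.

#1 eps = 14 ≠ 12 and eta = 28 ≠ 29; both disjuncts false  fails
#2 eps + gamma = 14 + 18 = 32, not 34  fails
#3 zeta = 8 ≠ 5 and gamma = 18 ≠ 17; both disjuncts false  fails
#4 values 14, 4, 28, 1 are pairwise distinct  holds
#5 zeta = 8 > 7, so we need gamma ≤ 18; gamma = 18 ≤ 18  holds
#6 max(18, 14) = 18  holds
#7 theta - delta = 4 - 18 = -14  holds
#8 eta + zeta = 28 + 8 = 36  holds
#9 max(14, 8) = 14  holds
#10 18 = 8*2 + 2, so 8 does not divide 18  fails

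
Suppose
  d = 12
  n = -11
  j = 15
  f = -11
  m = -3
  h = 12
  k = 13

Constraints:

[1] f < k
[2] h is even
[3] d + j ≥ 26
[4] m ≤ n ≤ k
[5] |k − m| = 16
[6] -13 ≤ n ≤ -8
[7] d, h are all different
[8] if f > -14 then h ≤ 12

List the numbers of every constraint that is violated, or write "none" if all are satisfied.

[1] f = -11, k = 13; -11 < 13  yes
[2] h = 12 is even  yes
[3] d + j = 12 + 15 = 27; 27 ≥ 26  yes
[4] values -3, -11, 13; m = -3 is not ≤ n = -11  no
[5] |13 − (-3)| = 16  yes
[6] n = -11 lies in [-13, -8]  yes
[7] d = h = 12, not all different  no
[8] f = -11 > -14, so we need h ≤ 12; h = 12 ≤ 12  yes

The assignment fails constraints 4, 7.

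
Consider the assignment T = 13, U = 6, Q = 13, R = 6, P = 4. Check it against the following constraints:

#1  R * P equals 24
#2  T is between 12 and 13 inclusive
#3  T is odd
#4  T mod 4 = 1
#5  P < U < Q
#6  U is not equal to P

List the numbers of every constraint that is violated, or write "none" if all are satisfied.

#1 R * P = 6 * 4 = 24 — satisfied.
#2 T = 13 lies in [12, 13] — satisfied.
#3 T = 13 is odd — satisfied.
#4 13 mod 4 = 1 — satisfied.
#5 values 4 < 6 < 13 — satisfied.
#6 U = 6, P = 4; distinct — satisfied.

None — every constraint holds.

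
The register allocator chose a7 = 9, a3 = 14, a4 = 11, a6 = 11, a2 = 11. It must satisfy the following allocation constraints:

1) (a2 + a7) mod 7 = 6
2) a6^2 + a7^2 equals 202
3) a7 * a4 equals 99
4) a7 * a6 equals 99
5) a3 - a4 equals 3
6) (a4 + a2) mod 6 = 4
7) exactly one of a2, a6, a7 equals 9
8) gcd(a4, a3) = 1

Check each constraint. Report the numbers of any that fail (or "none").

All constraints are satisfied.

1) a2 + a7 = 20; 20 mod 7 = 6  ✔
2) a6^2 + a7^2 = 11^2 + 9^2 = 121 + 81 = 202  ✔
3) a7 * a4 = 9 * 11 = 99  ✔
4) a7 * a6 = 9 * 11 = 99  ✔
5) a3 - a4 = 14 - 11 = 3  ✔
6) a4 + a2 = 22; 22 mod 6 = 4  ✔
7) a2=11, a6=11, a7=9; 1 of them equals 9  ✔
8) gcd(11, 14) = 1  ✔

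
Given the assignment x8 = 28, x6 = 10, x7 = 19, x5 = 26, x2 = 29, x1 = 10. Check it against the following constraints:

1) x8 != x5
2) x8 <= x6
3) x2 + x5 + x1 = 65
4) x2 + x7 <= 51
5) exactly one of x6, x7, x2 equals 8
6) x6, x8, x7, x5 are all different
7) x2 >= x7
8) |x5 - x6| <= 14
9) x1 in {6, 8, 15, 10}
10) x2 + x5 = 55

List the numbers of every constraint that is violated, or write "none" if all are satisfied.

1) x8 = 28, x5 = 26; distinct — satisfied.
2) x8 = 28, x6 = 10; 28 > 10 (want ≤) — violated.
3) x2 + x5 + x1 = 29 + 26 + 10 = 65 — satisfied.
4) x2 + x7 = 29 + 19 = 48; 48 ≤ 51 — satisfied.
5) x6=10, x7=19, x2=29; 0 of them equal 8, not exactly one — violated.
6) values 10, 28, 19, 26 are pairwise distinct — satisfied.
7) x2 = 29, x7 = 19; 29 ≥ 19 — satisfied.
8) |26 - 10| = 16; 16 > 14, exceeds bound 14 — violated.
9) x1 = 10 is in {6, 8, 15, 10} — satisfied.
10) x2 + x5 = 29 + 26 = 55 — satisfied.

Violated: 2, 5, 8.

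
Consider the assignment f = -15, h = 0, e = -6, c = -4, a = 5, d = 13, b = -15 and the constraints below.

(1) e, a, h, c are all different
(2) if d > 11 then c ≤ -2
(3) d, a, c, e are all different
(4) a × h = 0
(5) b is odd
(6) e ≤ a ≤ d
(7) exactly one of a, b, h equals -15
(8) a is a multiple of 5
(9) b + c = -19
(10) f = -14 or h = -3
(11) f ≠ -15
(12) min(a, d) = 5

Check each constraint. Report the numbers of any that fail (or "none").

(1) values -6, 5, 0, -4 are pairwise distinct — satisfied.
(2) d = 13 > 11, so we need c ≤ -2; c = -4 ≤ -2 — satisfied.
(3) values 13, 5, -4, -6 are pairwise distinct — satisfied.
(4) a × h = 5 × 0 = 0 — satisfied.
(5) b = -15 is odd — satisfied.
(6) values -6 ≤ 5 ≤ 13 — satisfied.
(7) a=5, b=-15, h=0; 1 of them equals -15 — satisfied.
(8) 5 / 5 = 1, so 5 divides 5 — satisfied.
(9) b + c = -15 + (-4) = -19 — satisfied.
(10) f = -15 ≠ -14 and h = 0 ≠ -3; both disjuncts false — violated.
(11) f = -15, but -15 is required to differ — violated.
(12) min(5, 13) = 5 — satisfied.

The assignment fails constraints 10 and 11.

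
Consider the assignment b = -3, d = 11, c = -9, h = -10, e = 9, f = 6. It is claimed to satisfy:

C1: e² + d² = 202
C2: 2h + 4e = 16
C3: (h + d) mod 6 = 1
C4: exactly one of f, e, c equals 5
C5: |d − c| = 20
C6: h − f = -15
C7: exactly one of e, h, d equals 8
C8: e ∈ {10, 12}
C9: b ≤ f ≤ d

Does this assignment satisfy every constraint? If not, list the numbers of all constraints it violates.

C1: e² + d² = 9² + 11² = 81 + 121 = 202 — OK.
C2: 2h + 4e = 2(-10) + 4(9) = 16 — OK.
C3: h + d = 1; 1 mod 6 = 1 — OK.
C4: f=6, e=9, c=-9; 0 of them equal 5, not exactly one — violated.
C5: |11 − (-9)| = 20 — OK.
C6: h − f = -10 − 6 = -16, not -15 — violated.
C7: e=9, h=-10, d=11; 0 of them equal 8, not exactly one — violated.
C8: e = 9 is not in {10, 12} — violated.
C9: values -3 ≤ 6 ≤ 11 — OK.

Violated: 4, 6, 7, 8.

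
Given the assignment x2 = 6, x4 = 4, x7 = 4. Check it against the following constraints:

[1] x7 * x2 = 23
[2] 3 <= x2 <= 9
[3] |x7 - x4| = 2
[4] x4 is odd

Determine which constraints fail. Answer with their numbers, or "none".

[1] x7 * x2 = 4 * 6 = 24, not 23  no
[2] x2 = 6 lies in [3, 9]  yes
[3] |4 - 4| = 0, not 2  no
[4] x4 = 4 is even  no

The assignment fails constraints 1, 3, and 4.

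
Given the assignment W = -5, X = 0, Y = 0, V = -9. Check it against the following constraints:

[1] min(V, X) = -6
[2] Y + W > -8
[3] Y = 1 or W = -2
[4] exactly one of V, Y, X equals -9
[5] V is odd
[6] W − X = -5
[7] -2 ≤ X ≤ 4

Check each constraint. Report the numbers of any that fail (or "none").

[1] min(-9, 0) = -9, not -6 — does not hold.
[2] Y + W = 0 + (-5) = -5; -5 > -8 — holds.
[3] Y = 0 ≠ 1 and W = -5 ≠ -2; both disjuncts false — does not hold.
[4] V=-9, Y=0, X=0; 1 of them equals -9 — holds.
[5] V = -9 is odd — holds.
[6] W − X = -5 − 0 = -5 — holds.
[7] X = 0 lies in [-2, 4] — holds.

Constraints 1 and 3 are violated.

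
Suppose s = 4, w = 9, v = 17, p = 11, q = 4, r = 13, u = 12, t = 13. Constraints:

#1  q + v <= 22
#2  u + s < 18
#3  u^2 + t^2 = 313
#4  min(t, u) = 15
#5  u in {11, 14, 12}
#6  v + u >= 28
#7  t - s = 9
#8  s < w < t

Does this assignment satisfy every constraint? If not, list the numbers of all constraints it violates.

#1 q + v = 4 + 17 = 21; 21 ≤ 22 — satisfied.
#2 u + s = 12 + 4 = 16; 16 < 18 — satisfied.
#3 u^2 + t^2 = 12^2 + 13^2 = 144 + 169 = 313 — satisfied.
#4 min(13, 12) = 12, not 15 — violated.
#5 u = 12 is in {11, 14, 12} — satisfied.
#6 v + u = 17 + 12 = 29; 29 ≥ 28 — satisfied.
#7 t - s = 13 - 4 = 9 — satisfied.
#8 values 4 < 9 < 13 — satisfied.

Constraint 4 does not hold.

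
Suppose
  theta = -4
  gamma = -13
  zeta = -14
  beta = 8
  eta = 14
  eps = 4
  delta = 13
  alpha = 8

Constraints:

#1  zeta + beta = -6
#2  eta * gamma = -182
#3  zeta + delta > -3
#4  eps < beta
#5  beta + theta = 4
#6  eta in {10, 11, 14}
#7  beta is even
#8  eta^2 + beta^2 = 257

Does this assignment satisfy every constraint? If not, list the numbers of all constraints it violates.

#1 zeta + beta = -14 + 8 = -6 — holds.
#2 eta * gamma = 14 * (-13) = -182 — holds.
#3 zeta + delta = -14 + 13 = -1; -1 > -3 — holds.
#4 eps = 4, beta = 8; 4 < 8 — holds.
#5 beta + theta = 8 + (-4) = 4 — holds.
#6 eta = 14 is in {10, 11, 14} — holds.
#7 beta = 8 is even — holds.
#8 eta^2 + beta^2 = 14^2 + 8^2 = 196 + 64 = 260, not 257 — does not hold.

Constraint 8 does not hold.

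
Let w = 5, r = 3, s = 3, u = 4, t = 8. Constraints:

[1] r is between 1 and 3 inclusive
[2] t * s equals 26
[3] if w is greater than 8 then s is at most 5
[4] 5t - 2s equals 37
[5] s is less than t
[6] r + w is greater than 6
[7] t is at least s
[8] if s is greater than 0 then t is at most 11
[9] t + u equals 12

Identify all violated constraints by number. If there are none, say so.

[1] r = 3 lies in [1, 3] — satisfied.
[2] t * s = 8 * 3 = 24, not 26 — violated.
[3] w = 5, not > 8; antecedent false, conditional vacuously true — satisfied.
[4] 5t - 2s = 5(8) - 2(3) = 34, not 37 — violated.
[5] s = 3, t = 8; 3 < 8 — satisfied.
[6] r + w = 3 + 5 = 8; 8 > 6 — satisfied.
[7] t = 8, s = 3; 8 ≥ 3 — satisfied.
[8] s = 3 > 0, so we need t ≤ 11; t = 8 ≤ 11 — satisfied.
[9] t + u = 8 + 4 = 12 — satisfied.

The assignment fails constraints 2 and 4.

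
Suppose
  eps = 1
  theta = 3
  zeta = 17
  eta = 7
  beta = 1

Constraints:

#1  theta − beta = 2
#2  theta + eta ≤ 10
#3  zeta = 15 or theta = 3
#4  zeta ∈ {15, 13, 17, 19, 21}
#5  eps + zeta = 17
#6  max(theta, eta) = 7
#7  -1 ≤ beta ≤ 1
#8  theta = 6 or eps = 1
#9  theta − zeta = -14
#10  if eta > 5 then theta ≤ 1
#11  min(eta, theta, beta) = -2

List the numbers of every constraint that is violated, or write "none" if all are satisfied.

#1 theta − beta = 3 − 1 = 2 — satisfied.
#2 theta + eta = 3 + 7 = 10; 10 ≤ 10 — satisfied.
#3 zeta = 17 ≠ 15, but theta = 3 = 3 (second disjunct) — satisfied.
#4 zeta = 17 is in {15, 13, 17, 19, 21} — satisfied.
#5 eps + zeta = 1 + 17 = 18, not 17 — violated.
#6 max(3, 7) = 7 — satisfied.
#7 beta = 1 lies in [-1, 1] — satisfied.
#8 theta = 3 ≠ 6, but eps = 1 = 1 (second disjunct) — satisfied.
#9 theta − zeta = 3 − 17 = -14 — satisfied.
#10 eta = 7 > 5, so we need theta ≤ 1; but theta = 3 > 1 — violated.
#11 min(7, 3, 1) = 1, not -2 — violated.

The assignment fails constraints 5, 10, and 11.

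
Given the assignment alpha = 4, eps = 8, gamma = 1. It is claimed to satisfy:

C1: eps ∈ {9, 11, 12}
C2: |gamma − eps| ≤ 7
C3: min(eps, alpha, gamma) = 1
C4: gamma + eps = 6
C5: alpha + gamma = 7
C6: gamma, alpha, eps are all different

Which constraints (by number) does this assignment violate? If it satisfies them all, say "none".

Violated: 1, 4, and 5.

C1: eps = 8 is not in {9, 11, 12}  FAIL
C2: |1 − 8| = 7; 7 ≤ 7  OK
C3: min(8, 4, 1) = 1  OK
C4: gamma + eps = 1 + 8 = 9, not 6  FAIL
C5: alpha + gamma = 4 + 1 = 5, not 7  FAIL
C6: values 1, 4, 8 are pairwise distinct  OK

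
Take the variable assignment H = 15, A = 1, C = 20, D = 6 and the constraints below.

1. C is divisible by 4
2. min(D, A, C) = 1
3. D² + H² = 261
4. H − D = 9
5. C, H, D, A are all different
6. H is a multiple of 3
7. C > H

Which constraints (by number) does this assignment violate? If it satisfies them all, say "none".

No violations.

1. 20 / 4 = 5, so 4 divides 20  ✔
2. min(6, 1, 20) = 1  ✔
3. D² + H² = 6² + 15² = 36 + 225 = 261  ✔
4. H − D = 15 − 6 = 9  ✔
5. values 20, 15, 6, 1 are pairwise distinct  ✔
6. 15 / 3 = 5, so 3 divides 15  ✔
7. C = 20, H = 15; 20 > 15  ✔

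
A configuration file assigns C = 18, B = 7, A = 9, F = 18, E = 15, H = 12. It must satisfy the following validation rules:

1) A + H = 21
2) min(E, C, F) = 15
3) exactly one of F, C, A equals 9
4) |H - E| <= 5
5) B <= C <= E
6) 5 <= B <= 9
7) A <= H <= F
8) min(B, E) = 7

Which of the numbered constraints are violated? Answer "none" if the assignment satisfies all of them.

1) A + H = 9 + 12 = 21  holds
2) min(15, 18, 18) = 15  holds
3) F=18, C=18, A=9; 1 of them equals 9  holds
4) |12 - 15| = 3; 3 ≤ 5  holds
5) values 7, 18, 15; C = 18 is not <= E = 15  fails
6) B = 7 lies in [5, 9]  holds
7) values 9 <= 12 <= 18  holds
8) min(7, 15) = 7  holds

Constraint 5 does not hold.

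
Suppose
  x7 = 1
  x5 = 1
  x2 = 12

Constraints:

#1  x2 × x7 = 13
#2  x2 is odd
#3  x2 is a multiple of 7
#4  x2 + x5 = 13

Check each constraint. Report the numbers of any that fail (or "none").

The assignment fails constraints 1, 2, and 3.

#1 x2 × x7 = 12 × 1 = 12, not 13  FAIL
#2 x2 = 12 is even  FAIL
#3 12 = 7×1 + 5, so 7 does not divide 12  FAIL
#4 x2 + x5 = 12 + 1 = 13  OK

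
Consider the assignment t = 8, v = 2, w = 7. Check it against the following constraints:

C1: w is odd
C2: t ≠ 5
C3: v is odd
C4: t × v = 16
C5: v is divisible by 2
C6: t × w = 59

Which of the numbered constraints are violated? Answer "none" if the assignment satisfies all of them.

No — constraints 3, 6 are not satisfied.

C1: w = 7 is odd  ✔
C2: t = 8, and 8 ≠ 5  ✔
C3: v = 2 is even  ✘
C4: t × v = 8 × 2 = 16  ✔
C5: 2 / 2 = 1, so 2 divides 2  ✔
C6: t × w = 8 × 7 = 56, not 59  ✘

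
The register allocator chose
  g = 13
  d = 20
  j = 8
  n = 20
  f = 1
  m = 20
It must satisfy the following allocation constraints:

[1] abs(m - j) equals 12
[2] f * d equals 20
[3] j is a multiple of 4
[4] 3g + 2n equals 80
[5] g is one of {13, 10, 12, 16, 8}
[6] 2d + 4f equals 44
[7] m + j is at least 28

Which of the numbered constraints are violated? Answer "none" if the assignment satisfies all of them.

[1] abs(20 - 8) = 12 — OK.
[2] f * d = 1 * 20 = 20 — OK.
[3] 8 / 4 = 2, so 4 divides 8 — OK.
[4] 3g + 2n = 3(13) + 2(20) = 79, not 80 — violated.
[5] g = 13 is in {13, 10, 12, 16, 8} — OK.
[6] 2d + 4f = 2(20) + 4(1) = 44 — OK.
[7] m + j = 20 + 8 = 28; 28 ≥ 28 — OK.

The assignment fails constraint 4.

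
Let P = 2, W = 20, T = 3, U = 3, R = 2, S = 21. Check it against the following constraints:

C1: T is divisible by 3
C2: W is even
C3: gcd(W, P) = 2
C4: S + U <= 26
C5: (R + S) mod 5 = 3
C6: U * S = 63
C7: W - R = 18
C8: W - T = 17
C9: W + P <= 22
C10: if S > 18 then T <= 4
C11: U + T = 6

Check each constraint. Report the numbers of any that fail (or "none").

C1: 3 / 3 = 1, so 3 divides 3 — holds.
C2: W = 20 is even — holds.
C3: gcd(20, 2) = 2 — holds.
C4: S + U = 21 + 3 = 24; 24 ≤ 26 — holds.
C5: R + S = 23; 23 mod 5 = 3 — holds.
C6: U * S = 3 * 21 = 63 — holds.
C7: W - R = 20 - 2 = 18 — holds.
C8: W - T = 20 - 3 = 17 — holds.
C9: W + P = 20 + 2 = 22; 22 ≤ 22 — holds.
C10: S = 21 > 18, so we need T ≤ 4; T = 3 ≤ 4 — holds.
C11: U + T = 3 + 3 = 6 — holds.

Yes — all constraints hold.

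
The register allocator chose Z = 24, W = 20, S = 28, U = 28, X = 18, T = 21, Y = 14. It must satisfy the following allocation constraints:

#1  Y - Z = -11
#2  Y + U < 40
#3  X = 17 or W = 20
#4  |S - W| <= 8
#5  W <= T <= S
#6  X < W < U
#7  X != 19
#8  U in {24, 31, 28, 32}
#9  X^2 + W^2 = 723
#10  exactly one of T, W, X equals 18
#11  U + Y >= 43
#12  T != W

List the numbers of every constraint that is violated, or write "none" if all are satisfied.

No — constraints 1, 2, 9, and 11 are not satisfied.

#1 Y - Z = 14 - 24 = -10, not -11  false
#2 Y + U = 14 + 28 = 42; 42 ≥ 40, bound 40 not met  false
#3 X = 18 ≠ 17, but W = 20 = 20 (second disjunct)  true
#4 |28 - 20| = 8; 8 ≤ 8  true
#5 values 20 <= 21 <= 28  true
#6 values 18 < 20 < 28  true
#7 X = 18, and 18 ≠ 19  true
#8 U = 28 is in {24, 31, 28, 32}  true
#9 X^2 + W^2 = 18^2 + 20^2 = 324 + 400 = 724, not 723  false
#10 T=21, W=20, X=18; 1 of them equals 18  true
#11 U + Y = 28 + 14 = 42; 42 < 43, bound 43 not met  false
#12 T = 21, W = 20; distinct  true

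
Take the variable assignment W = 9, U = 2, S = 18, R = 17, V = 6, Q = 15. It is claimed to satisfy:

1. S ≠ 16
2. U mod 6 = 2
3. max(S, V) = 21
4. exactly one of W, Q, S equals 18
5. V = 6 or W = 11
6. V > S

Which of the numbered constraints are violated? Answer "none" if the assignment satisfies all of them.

Violated: 3 and 6.

1. S = 18, and 18 ≠ 16 — holds.
2. 2 mod 6 = 2 — holds.
3. max(18, 6) = 18, not 21 — fails.
4. W=9, Q=15, S=18; 1 of them equals 18 — holds.
5. V = 6 = 6 (first disjunct) — holds.
6. V = 6, S = 18; 6 ≤ 18 (want >) — fails.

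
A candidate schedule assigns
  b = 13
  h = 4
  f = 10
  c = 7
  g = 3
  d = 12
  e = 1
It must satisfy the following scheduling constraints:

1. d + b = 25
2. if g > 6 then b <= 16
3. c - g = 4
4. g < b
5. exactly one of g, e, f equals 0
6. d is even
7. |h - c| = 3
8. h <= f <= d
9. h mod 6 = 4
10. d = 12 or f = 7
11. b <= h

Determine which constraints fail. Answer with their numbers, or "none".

No — constraints 5 and 11 are not satisfied.

1. d + b = 12 + 13 = 25  ✓
2. g = 3, not > 6; antecedent false, conditional vacuously true  ✓
3. c - g = 7 - 3 = 4  ✓
4. g = 3, b = 13; 3 < 13  ✓
5. g=3, e=1, f=10; 0 of them equal 0, not exactly one  ✗
6. d = 12 is even  ✓
7. |4 - 7| = 3  ✓
8. values 4 <= 10 <= 12  ✓
9. 4 mod 6 = 4  ✓
10. d = 12 = 12 (first disjunct)  ✓
11. b = 13, h = 4; 13 > 4 (want ≤)  ✗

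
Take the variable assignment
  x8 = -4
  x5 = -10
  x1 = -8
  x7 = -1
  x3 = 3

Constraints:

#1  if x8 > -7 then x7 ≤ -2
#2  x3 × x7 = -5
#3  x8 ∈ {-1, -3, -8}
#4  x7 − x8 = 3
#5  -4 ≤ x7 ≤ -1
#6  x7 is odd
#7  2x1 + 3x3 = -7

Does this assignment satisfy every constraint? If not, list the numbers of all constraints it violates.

Constraints 1, 2, 3 do not hold.

#1 x8 = -4 > -7, so we need x7 ≤ -2; but x7 = -1 > -2  FAIL
#2 x3 × x7 = 3 × (-1) = -3, not -5  FAIL
#3 x8 = -4 is not in {-1, -3, -8}  FAIL
#4 x7 − x8 = -1 − (-4) = 3  OK
#5 x7 = -1 lies in [-4, -1]  OK
#6 x7 = -1 is odd  OK
#7 2x1 + 3x3 = 2(-8) + 3(3) = -7  OK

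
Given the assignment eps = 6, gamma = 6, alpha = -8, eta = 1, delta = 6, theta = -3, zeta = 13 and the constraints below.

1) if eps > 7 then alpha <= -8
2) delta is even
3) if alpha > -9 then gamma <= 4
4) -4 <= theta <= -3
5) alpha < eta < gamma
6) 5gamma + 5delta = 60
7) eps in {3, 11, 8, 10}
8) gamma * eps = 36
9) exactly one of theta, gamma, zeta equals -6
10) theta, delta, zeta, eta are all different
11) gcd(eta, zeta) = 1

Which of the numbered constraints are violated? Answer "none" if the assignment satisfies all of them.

Constraints 3, 7, and 9 are violated.

1) eps = 6, not > 7; antecedent false, conditional vacuously true  holds
2) delta = 6 is even  holds
3) alpha = -8 > -9, so we need gamma ≤ 4; but gamma = 6 > 4  fails
4) theta = -3 lies in [-4, -3]  holds
5) values -8 < 1 < 6  holds
6) 5gamma + 5delta = 5(6) + 5(6) = 60  holds
7) eps = 6 is not in {3, 11, 8, 10}  fails
8) gamma * eps = 6 * 6 = 36  holds
9) theta=-3, gamma=6, zeta=13; 0 of them equal -6, not exactly one  fails
10) values -3, 6, 13, 1 are pairwise distinct  holds
11) gcd(1, 13) = 1  holds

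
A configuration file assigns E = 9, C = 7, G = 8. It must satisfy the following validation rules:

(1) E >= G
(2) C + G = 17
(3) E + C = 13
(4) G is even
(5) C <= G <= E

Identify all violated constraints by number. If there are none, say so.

Constraints 2, 3 are violated.

(1) E = 9, G = 8; 9 ≥ 8  true
(2) C + G = 7 + 8 = 15, not 17  false
(3) E + C = 9 + 7 = 16, not 13  false
(4) G = 8 is even  true
(5) values 7 <= 8 <= 9  true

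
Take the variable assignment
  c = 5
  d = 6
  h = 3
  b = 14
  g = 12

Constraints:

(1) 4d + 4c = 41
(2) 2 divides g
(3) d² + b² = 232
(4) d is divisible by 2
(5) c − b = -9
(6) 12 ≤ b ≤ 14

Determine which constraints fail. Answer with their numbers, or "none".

Constraint 1 is violated.

(1) 4d + 4c = 4(6) + 4(5) = 44, not 41 — violated.
(2) 12 / 2 = 6, so 2 divides 12 — OK.
(3) d² + b² = 6² + 14² = 36 + 196 = 232 — OK.
(4) 6 / 2 = 3, so 2 divides 6 — OK.
(5) c − b = 5 − 14 = -9 — OK.
(6) b = 14 lies in [12, 14] — OK.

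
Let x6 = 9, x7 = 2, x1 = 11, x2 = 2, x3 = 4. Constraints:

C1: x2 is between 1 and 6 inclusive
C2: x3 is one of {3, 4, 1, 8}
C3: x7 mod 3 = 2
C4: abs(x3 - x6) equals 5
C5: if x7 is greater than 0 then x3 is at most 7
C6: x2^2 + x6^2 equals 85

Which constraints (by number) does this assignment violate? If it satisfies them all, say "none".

Yes — all constraints hold.

C1: x2 = 2 lies in [1, 6] — OK.
C2: x3 = 4 is in {3, 4, 1, 8} — OK.
C3: 2 mod 3 = 2 — OK.
C4: abs(4 - 9) = 5 — OK.
C5: x7 = 2 > 0, so we need x3 ≤ 7; x3 = 4 ≤ 7 — OK.
C6: x2^2 + x6^2 = 2^2 + 9^2 = 4 + 81 = 85 — OK.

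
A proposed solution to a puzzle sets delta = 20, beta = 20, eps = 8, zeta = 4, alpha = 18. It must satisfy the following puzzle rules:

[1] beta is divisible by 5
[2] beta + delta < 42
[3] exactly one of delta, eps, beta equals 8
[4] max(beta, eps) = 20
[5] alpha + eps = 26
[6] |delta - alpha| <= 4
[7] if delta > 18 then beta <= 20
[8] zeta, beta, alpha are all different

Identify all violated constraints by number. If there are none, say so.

The assignment satisfies every constraint.

[1] 20 / 5 = 4, so 5 divides 20  holds
[2] beta + delta = 20 + 20 = 40; 40 < 42  holds
[3] delta=20, eps=8, beta=20; 1 of them equals 8  holds
[4] max(20, 8) = 20  holds
[5] alpha + eps = 18 + 8 = 26  holds
[6] |20 - 18| = 2; 2 ≤ 4  holds
[7] delta = 20 > 18, so we need beta ≤ 20; beta = 20 ≤ 20  holds
[8] values 4, 20, 18 are pairwise distinct  holds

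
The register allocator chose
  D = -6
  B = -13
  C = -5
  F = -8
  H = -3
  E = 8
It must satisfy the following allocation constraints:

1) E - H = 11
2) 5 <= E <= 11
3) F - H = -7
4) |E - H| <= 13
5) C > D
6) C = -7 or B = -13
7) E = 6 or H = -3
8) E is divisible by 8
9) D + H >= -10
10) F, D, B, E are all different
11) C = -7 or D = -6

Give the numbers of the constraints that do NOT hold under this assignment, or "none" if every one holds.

Constraint 3 does not hold.

1) E - H = 8 - (-3) = 11 — OK.
2) E = 8 lies in [5, 11] — OK.
3) F - H = -8 - (-3) = -5, not -7 — violated.
4) |8 - (-3)| = 11; 11 ≤ 13 — OK.
5) C = -5, D = -6; -5 > -6 — OK.
6) C = -5 ≠ -7, but B = -13 = -13 (second disjunct) — OK.
7) E = 8 ≠ 6, but H = -3 = -3 (second disjunct) — OK.
8) 8 / 8 = 1, so 8 divides 8 — OK.
9) D + H = -6 + (-3) = -9; -9 ≥ -10 — OK.
10) values -8, -6, -13, 8 are pairwise distinct — OK.
11) C = -5 ≠ -7, but D = -6 = -6 (second disjunct) — OK.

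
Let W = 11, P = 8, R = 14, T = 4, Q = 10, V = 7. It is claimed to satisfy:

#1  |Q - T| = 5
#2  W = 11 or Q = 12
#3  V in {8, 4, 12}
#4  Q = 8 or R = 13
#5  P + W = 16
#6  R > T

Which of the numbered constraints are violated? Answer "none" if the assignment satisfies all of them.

#1 |10 - 4| = 6, not 5  fails
#2 W = 11 = 11 (first disjunct)  holds
#3 V = 7 is not in {8, 4, 12}  fails
#4 Q = 10 ≠ 8 and R = 14 ≠ 13; both disjuncts false  fails
#5 P + W = 8 + 11 = 19, not 16  fails
#6 R = 14, T = 4; 14 > 4  holds

Constraints 1, 3, 4, and 5 do not hold.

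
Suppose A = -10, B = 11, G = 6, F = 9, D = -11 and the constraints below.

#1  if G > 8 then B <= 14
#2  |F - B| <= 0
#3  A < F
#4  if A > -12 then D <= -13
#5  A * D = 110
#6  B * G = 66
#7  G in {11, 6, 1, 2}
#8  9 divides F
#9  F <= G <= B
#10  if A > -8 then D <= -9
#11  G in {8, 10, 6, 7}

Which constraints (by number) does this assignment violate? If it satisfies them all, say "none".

#1 G = 6, not > 8; antecedent false, conditional vacuously true  ✔
#2 |9 - 11| = 2; 2 > 0, exceeds bound 0  ✘
#3 A = -10, F = 9; -10 < 9  ✔
#4 A = -10 > -12, so we need D ≤ -13; but D = -11 > -13  ✘
#5 A * D = -10 * (-11) = 110  ✔
#6 B * G = 11 * 6 = 66  ✔
#7 G = 6 is in {11, 6, 1, 2}  ✔
#8 9 / 9 = 1, so 9 divides 9  ✔
#9 values 9, 6, 11; F = 9 is not <= G = 6  ✘
#10 A = -10, not > -8; antecedent false, conditional vacuously true  ✔
#11 G = 6 is in {8, 10, 6, 7}  ✔

The assignment fails constraints 2, 4, and 9.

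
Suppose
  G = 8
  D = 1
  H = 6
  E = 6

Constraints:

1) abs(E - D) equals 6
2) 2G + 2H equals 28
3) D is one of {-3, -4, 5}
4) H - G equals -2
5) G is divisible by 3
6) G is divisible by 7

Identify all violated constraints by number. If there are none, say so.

Constraints 1, 3, 5, 6 are violated.

1) abs(6 - 1) = 5, not 6 — does not hold.
2) 2G + 2H = 2(8) + 2(6) = 28 — holds.
3) D = 1 is not in {-3, -4, 5} — does not hold.
4) H - G = 6 - 8 = -2 — holds.
5) 8 = 3*2 + 2, so 3 does not divide 8 — does not hold.
6) 8 = 7*1 + 1, so 7 does not divide 8 — does not hold.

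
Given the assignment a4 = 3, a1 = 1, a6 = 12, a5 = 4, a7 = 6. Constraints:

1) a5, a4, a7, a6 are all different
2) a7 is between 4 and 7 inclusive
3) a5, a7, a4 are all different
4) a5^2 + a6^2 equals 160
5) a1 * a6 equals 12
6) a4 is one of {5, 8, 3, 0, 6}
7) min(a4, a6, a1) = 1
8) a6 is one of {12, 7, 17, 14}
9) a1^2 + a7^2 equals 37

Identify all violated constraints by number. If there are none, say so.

The assignment satisfies every constraint.

1) values 4, 3, 6, 12 are pairwise distinct — holds.
2) a7 = 6 lies in [4, 7] — holds.
3) values 4, 6, 3 are pairwise distinct — holds.
4) a5^2 + a6^2 = 4^2 + 12^2 = 16 + 144 = 160 — holds.
5) a1 * a6 = 1 * 12 = 12 — holds.
6) a4 = 3 is in {5, 8, 3, 0, 6} — holds.
7) min(3, 12, 1) = 1 — holds.
8) a6 = 12 is in {12, 7, 17, 14} — holds.
9) a1^2 + a7^2 = 1^2 + 6^2 = 1 + 36 = 37 — holds.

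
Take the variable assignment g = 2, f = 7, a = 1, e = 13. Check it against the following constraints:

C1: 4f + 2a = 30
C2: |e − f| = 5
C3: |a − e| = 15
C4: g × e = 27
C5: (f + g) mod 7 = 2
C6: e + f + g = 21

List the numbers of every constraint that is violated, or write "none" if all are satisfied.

Violated: 2, 3, 4, and 6.

C1: 4f + 2a = 4(7) + 2(1) = 30 — OK.
C2: |13 − 7| = 6, not 5 — violated.
C3: |1 − 13| = 12, not 15 — violated.
C4: g × e = 2 × 13 = 26, not 27 — violated.
C5: f + g = 9; 9 mod 7 = 2 — OK.
C6: e + f + g = 13 + 7 + 2 = 22, not 21 — violated.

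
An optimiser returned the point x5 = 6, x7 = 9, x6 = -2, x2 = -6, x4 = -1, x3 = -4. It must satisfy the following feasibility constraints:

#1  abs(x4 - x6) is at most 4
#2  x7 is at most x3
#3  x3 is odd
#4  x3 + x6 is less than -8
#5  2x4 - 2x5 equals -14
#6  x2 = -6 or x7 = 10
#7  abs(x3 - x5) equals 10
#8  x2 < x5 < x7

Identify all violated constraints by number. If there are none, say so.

Constraints 2, 3, and 4 are violated.

#1 abs(-1 - (-2)) = 1; 1 ≤ 4 — OK.
#2 x7 = 9, x3 = -4; 9 > -4 (want ≤) — violated.
#3 x3 = -4 is even — violated.
#4 x3 + x6 = -4 + (-2) = -6; -6 ≥ -8, bound -8 not met — violated.
#5 2x4 - 2x5 = 2(-1) - 2(6) = -14 — OK.
#6 x2 = -6 = -6 (first disjunct) — OK.
#7 abs(-4 - 6) = 10 — OK.
#8 values -6 < 6 < 9 — OK.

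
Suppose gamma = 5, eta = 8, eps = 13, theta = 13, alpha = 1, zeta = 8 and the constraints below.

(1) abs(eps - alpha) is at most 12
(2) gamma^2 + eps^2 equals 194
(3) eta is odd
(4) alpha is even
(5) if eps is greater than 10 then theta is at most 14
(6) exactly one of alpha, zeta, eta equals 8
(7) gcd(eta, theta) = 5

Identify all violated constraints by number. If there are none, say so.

(1) abs(13 - 1) = 12; 12 ≤ 12 — holds.
(2) gamma^2 + eps^2 = 5^2 + 13^2 = 25 + 169 = 194 — holds.
(3) eta = 8 is even — does not hold.
(4) alpha = 1 is odd — does not hold.
(5) eps = 13 > 10, so we need theta ≤ 14; theta = 13 ≤ 14 — holds.
(6) alpha=1, zeta=8, eta=8; 2 of them equal 8, not exactly one — does not hold.
(7) gcd(8, 13) = 1, not 5 — does not hold.

Constraints 3, 4, 6, 7 are violated.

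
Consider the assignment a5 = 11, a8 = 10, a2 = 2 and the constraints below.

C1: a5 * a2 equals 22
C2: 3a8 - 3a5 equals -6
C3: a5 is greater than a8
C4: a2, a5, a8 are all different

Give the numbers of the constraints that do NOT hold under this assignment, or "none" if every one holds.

Violated: 2.

C1: a5 * a2 = 11 * 2 = 22 — satisfied.
C2: 3a8 - 3a5 = 3(10) - 3(11) = -3, not -6 — violated.
C3: a5 = 11, a8 = 10; 11 > 10 — satisfied.
C4: values 2, 11, 10 are pairwise distinct — satisfied.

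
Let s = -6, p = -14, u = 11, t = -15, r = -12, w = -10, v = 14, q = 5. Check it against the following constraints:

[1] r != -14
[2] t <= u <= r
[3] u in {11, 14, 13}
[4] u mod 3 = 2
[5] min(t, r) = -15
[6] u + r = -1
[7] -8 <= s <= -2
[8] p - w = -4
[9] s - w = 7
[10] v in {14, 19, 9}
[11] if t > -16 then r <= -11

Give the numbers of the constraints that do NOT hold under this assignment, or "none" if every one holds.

[1] r = -12, and -12 ≠ -14  holds
[2] values -15, 11, -12; u = 11 is not <= r = -12  fails
[3] u = 11 is in {11, 14, 13}  holds
[4] 11 mod 3 = 2  holds
[5] min(-15, -12) = -15  holds
[6] u + r = 11 + (-12) = -1  holds
[7] s = -6 lies in [-8, -2]  holds
[8] p - w = -14 - (-10) = -4  holds
[9] s - w = -6 - (-10) = 4, not 7  fails
[10] v = 14 is in {14, 19, 9}  holds
[11] t = -15 > -16, so we need r ≤ -11; r = -12 ≤ -11  holds

No — constraints 2 and 9 are not satisfied.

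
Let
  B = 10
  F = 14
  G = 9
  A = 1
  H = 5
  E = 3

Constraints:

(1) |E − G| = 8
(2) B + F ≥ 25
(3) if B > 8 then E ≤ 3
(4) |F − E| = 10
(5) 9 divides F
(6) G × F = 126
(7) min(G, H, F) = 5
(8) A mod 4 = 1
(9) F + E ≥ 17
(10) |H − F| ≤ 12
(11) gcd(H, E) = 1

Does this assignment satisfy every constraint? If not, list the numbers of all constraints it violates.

Violated: 1, 2, 4, and 5.

(1) |3 − 9| = 6, not 8  false
(2) B + F = 10 + 14 = 24; 24 < 25, bound 25 not met  false
(3) B = 10 > 8, so we need E ≤ 3; E = 3 ≤ 3  true
(4) |14 − 3| = 11, not 10  false
(5) 14 = 9×1 + 5, so 9 does not divide 14  false
(6) G × F = 9 × 14 = 126  true
(7) min(9, 5, 14) = 5  true
(8) 1 mod 4 = 1  true
(9) F + E = 14 + 3 = 17; 17 ≥ 17  true
(10) |5 − 14| = 9; 9 ≤ 12  true
(11) gcd(5, 3) = 1  true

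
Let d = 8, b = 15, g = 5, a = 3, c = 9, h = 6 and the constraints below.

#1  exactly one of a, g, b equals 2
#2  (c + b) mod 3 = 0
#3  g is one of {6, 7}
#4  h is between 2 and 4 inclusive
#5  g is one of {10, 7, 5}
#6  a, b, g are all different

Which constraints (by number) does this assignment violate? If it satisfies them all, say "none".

#1 a=3, g=5, b=15; 0 of them equal 2, not exactly one — violated.
#2 c + b = 24; 24 mod 3 = 0 — OK.
#3 g = 5 is not in {6, 7} — violated.
#4 h = 6 is outside [2, 4] — violated.
#5 g = 5 is in {10, 7, 5} — OK.
#6 values 3, 15, 5 are pairwise distinct — OK.

Violated: 1, 3, and 4.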